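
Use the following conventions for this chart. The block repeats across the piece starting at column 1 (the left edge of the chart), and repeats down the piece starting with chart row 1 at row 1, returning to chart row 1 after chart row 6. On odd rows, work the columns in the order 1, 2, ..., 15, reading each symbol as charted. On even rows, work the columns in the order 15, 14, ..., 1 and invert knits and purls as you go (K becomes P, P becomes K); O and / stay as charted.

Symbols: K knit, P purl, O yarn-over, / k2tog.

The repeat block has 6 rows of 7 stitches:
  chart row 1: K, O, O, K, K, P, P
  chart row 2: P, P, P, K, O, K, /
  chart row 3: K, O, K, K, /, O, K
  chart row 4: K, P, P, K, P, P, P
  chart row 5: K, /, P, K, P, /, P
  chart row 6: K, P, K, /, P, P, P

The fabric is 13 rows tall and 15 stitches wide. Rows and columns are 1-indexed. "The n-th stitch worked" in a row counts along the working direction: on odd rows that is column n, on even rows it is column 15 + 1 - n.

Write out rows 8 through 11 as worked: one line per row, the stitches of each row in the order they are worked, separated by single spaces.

Row 8: chart row 2, WS - tiled (columns 1-15): P P P K O K / P P P K O K / P; work from column 15 back to 1 with K<->P swapped.
Row 9: chart row 3, RS - tile across columns 1-15 and work as-is.
Row 10: chart row 4, WS - tiled (columns 1-15): K P P K P P P K P P K P P P K; work from column 15 back to 1 with K<->P swapped.
Row 11: chart row 5, RS - tile across columns 1-15 and work as-is.

Result:
K / P O P K K K / P O P K K K
K O K K / O K K O K K / O K K
P K K K P K K P K K K P K K P
K / P K P / P K / P K P / P K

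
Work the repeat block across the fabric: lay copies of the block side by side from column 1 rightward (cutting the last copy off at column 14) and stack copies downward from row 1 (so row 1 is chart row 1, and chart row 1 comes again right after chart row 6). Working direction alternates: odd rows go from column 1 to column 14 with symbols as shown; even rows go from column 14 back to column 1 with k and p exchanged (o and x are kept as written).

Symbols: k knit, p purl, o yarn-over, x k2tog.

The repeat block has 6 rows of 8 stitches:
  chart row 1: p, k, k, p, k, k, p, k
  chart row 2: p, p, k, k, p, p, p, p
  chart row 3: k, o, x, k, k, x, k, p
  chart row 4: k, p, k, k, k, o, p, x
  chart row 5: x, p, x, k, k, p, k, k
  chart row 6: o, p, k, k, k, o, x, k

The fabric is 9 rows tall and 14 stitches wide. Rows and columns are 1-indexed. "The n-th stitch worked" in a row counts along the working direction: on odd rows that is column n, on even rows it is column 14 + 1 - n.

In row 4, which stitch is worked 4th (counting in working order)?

Result:
p

Derivation:
Row 4 uses chart row ((4-1) mod 6)+1 = 4. Row 4 is even, so WS.
Chart row 4 tiled across columns 1-14: k p k k k o p x k p k k k o
WS: work from column 14 back to column 1 (reverse the tiled row), swapping k<->p (o and x unchanged).
Row 4 as worked: o p p p k p x k o p p p k p
The 4th stitch worked is p.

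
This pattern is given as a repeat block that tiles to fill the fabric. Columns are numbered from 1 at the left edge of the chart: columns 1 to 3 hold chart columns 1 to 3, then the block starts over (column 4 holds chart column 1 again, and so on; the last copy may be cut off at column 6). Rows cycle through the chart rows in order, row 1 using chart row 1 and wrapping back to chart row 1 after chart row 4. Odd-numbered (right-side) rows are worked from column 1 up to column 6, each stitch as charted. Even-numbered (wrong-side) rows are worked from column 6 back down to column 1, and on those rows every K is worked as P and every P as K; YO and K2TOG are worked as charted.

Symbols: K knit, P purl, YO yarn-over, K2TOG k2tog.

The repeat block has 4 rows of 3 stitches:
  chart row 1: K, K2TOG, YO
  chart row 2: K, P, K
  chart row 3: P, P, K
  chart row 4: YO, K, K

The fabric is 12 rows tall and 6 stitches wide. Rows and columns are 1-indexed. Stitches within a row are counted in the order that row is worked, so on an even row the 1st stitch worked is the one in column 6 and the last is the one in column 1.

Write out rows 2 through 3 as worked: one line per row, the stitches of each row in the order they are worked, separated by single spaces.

== ROWS AS WORKED ==
P K P P K P
P P K P P K

Derivation:
Row 2: chart row 2, WS - tiled (columns 1-6): K P K K P K; work from column 6 back to 1 with K<->P swapped.
Row 3: chart row 3, RS - tile across columns 1-6 and work as-is.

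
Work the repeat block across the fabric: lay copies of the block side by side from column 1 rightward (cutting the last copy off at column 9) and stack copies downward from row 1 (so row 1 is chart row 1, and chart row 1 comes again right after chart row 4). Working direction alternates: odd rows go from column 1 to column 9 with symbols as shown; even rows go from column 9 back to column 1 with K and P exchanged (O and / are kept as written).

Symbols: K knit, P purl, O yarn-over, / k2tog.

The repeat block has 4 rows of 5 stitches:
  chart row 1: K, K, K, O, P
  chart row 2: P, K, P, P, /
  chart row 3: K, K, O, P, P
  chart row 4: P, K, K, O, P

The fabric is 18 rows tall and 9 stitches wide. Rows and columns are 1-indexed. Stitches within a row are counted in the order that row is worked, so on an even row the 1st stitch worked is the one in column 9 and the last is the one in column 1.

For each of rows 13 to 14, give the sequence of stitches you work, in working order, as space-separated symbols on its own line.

Row 13: chart row 1, RS - tile across columns 1-9 and work as-is.
Row 14: chart row 2, WS - tiled (columns 1-9): P K P P / P K P P; work from column 9 back to 1 with K<->P swapped.

Rows as worked:
K K K O P K K K O
K K P K / K K P K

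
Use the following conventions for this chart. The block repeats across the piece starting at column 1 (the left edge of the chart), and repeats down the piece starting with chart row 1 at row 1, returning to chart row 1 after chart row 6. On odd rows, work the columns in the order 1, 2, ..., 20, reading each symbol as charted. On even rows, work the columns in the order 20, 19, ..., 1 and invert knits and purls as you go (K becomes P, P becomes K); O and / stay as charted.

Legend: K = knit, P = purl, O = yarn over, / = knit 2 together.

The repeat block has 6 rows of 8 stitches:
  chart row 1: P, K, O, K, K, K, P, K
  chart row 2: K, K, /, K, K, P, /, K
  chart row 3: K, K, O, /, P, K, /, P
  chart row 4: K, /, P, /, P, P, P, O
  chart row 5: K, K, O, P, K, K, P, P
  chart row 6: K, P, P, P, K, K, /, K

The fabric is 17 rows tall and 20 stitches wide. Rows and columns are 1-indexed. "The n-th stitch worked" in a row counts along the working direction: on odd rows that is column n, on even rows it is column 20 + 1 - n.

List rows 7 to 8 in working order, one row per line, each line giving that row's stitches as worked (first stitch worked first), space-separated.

Row 7: chart row 1, RS - tile across columns 1-20 and work as-is.
Row 8: chart row 2, WS - tiled (columns 1-20): K K / K K P / K K K / K K P / K K K / K; work from column 20 back to 1 with K<->P swapped.

Result:
P K O K K K P K P K O K K K P K P K O K
P / P P P / K P P / P P P / K P P / P P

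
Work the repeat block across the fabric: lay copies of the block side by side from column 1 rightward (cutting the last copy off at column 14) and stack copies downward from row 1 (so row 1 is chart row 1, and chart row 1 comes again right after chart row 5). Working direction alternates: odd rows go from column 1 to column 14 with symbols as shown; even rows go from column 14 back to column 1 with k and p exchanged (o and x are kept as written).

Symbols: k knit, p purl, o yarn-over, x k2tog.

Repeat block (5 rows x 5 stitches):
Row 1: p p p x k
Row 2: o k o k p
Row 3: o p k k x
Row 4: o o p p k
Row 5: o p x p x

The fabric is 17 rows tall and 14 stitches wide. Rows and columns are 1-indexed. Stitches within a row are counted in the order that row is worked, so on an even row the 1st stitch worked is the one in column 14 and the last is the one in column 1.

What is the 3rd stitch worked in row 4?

Row 4: (4-1) mod 5 = 3, so use chart row 4. Even row -> WS.
Chart row 4 tiled across columns 1-14: o o p p k o o p p k o o p p
WS: work from column 14 back to column 1 (reverse the tiled row), swapping k<->p (o and x unchanged).
Row 4 as worked: k k o o p k k o o p k k o o
Stitch 3 in working order -> o

Result:
o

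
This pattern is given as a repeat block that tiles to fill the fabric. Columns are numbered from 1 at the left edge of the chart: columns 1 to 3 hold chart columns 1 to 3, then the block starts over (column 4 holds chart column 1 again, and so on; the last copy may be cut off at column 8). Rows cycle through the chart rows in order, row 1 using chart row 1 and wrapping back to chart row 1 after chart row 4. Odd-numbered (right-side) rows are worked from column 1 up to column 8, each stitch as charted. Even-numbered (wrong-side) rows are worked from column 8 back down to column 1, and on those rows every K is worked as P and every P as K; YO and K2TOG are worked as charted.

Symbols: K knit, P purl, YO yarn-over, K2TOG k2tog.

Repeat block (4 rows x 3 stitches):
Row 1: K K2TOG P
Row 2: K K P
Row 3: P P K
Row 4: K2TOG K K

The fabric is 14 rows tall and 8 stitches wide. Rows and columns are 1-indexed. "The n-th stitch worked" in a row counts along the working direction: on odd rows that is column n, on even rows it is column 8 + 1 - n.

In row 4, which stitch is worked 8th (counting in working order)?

== STITCH ==
K2TOG

Derivation:
Row 4: (4-1) mod 4 = 3, so use chart row 4. Even row -> WS.
Chart row 4 tiled across columns 1-8: K2TOG K K K2TOG K K K2TOG K
WS: work from column 8 back to column 1 (reverse the tiled row), swapping K<->P (YO and K2TOG unchanged).
Row 4 as worked: P K2TOG P P K2TOG P P K2TOG
The 8th stitch worked is K2TOG.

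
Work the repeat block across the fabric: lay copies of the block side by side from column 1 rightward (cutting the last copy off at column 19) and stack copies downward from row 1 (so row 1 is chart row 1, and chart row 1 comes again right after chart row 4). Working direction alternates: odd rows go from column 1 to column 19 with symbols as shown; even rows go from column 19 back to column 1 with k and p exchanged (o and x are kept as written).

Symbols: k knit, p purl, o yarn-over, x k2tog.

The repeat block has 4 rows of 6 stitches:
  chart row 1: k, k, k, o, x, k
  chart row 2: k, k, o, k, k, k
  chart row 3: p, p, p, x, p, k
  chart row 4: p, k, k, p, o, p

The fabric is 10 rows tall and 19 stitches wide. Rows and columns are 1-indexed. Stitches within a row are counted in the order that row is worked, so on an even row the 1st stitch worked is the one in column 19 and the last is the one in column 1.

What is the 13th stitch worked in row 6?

Row 6 uses chart row ((6-1) mod 4)+1 = 2. Row 6 is even, so WS.
Chart row 2 tiled across columns 1-19: k k o k k k k k o k k k k k o k k k k
Wrong side: read the tiled row from column 19 down to 1 and exchange k with p (leave o, x).
Row 6 as worked: p p p p o p p p p p o p p p p p o p p
The 13th stitch worked is p.

== STITCH ==
p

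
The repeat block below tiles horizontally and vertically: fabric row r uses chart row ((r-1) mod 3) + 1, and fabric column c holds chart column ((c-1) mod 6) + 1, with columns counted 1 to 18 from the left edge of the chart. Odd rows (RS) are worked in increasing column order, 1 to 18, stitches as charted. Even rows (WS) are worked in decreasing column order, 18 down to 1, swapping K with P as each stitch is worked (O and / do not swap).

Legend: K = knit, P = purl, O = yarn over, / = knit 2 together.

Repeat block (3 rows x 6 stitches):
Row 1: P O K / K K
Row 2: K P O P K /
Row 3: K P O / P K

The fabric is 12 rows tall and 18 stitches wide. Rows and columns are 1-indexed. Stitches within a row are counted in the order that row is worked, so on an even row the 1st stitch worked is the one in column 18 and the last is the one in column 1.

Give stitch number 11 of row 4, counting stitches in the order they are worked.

Row 4 uses chart row ((4-1) mod 3)+1 = 1. Row 4 is even, so WS.
Chart row 1 tiled across columns 1-18: P O K / K K P O K / K K P O K / K K
WS: work from column 18 back to column 1 (reverse the tiled row), swapping K<->P (O and / unchanged).
Row 4 as worked: P P / P O K P P / P O K P P / P O K
Counting 11 along the worked row gives O.

== STITCH ==
O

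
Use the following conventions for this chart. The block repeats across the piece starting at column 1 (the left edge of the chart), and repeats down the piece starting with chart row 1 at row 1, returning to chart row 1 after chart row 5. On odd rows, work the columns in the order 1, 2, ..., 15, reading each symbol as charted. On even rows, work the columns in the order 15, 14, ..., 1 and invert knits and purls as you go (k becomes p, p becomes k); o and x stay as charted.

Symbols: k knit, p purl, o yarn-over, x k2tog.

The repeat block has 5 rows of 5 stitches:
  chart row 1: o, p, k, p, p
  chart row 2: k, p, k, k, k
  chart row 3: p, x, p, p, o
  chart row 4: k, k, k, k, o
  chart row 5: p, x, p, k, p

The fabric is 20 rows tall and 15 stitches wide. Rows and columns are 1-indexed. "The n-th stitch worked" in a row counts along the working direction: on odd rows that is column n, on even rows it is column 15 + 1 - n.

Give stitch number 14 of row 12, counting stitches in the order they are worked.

For row 12: chart row = ((12-1) mod 5) + 1 = 2; this is a WS (even) row.
Chart row 2 tiled across columns 1-15: k p k k k k p k k k k p k k k
WS row: flip the tiled sequence (start at column 15) and apply k<->p; o and x stay.
Row 12 as worked: p p p k p p p p k p p p p k p
Stitch 14 in working order -> k

== STITCH ==
k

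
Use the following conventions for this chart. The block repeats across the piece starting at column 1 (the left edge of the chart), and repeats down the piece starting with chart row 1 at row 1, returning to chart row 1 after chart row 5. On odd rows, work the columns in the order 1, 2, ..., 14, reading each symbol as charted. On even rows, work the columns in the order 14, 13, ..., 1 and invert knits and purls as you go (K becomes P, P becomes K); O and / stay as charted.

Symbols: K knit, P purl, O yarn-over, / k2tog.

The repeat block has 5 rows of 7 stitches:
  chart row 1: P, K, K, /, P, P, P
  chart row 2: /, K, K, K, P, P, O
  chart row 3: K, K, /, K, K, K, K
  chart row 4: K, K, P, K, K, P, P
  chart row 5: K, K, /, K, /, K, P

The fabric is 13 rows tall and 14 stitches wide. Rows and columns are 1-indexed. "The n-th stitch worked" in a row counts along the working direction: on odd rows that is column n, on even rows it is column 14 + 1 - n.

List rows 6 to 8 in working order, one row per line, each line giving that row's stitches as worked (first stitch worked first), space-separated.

Row 6: chart row 1, WS - tiled (columns 1-14): P K K / P P P P K K / P P P; work from column 14 back to 1 with K<->P swapped.
Row 7: chart row 2, RS - tile across columns 1-14 and work as-is.
Row 8: chart row 3, WS - tiled (columns 1-14): K K / K K K K K K / K K K K; work from column 14 back to 1 with K<->P swapped.

Rows as worked:
K K K / P P K K K K / P P K
/ K K K P P O / K K K P P O
P P P P / P P P P P P / P P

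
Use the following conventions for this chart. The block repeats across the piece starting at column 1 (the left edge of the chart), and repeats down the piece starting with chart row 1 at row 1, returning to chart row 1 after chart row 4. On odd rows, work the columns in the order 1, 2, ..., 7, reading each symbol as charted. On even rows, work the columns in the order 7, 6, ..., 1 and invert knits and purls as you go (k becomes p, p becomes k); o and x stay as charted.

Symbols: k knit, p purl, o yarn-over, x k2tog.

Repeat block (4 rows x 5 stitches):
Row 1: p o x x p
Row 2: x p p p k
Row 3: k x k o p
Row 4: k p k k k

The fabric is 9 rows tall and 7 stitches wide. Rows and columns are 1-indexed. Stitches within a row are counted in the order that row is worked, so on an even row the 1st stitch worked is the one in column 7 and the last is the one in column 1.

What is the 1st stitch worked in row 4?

Stitch:
k

Derivation:
Row 4 uses chart row ((4-1) mod 4)+1 = 4. Row 4 is even, so WS.
Chart row 4 tiled across columns 1-7: k p k k k k p
Wrong side: read the tiled row from column 7 down to 1 and exchange k with p (leave o, x).
Row 4 as worked: k p p p p k p
Stitch 1 in working order -> k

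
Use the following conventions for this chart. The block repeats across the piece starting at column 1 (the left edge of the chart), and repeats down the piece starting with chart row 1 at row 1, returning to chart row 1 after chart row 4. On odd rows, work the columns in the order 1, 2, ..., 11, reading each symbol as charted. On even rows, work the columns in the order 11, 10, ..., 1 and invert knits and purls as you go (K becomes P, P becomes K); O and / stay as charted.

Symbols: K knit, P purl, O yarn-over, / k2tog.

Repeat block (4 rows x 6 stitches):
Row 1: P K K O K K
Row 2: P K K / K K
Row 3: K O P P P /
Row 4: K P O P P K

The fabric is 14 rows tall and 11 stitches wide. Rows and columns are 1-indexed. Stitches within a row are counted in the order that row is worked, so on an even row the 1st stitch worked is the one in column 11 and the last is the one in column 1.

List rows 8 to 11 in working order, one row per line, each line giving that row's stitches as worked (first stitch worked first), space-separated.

Row 8: chart row 4, WS - tiled (columns 1-11): K P O P P K K P O P P; work from column 11 back to 1 with K<->P swapped.
Row 9: chart row 1, RS - tile across columns 1-11 and work as-is.
Row 10: chart row 2, WS - tiled (columns 1-11): P K K / K K P K K / K; work from column 11 back to 1 with K<->P swapped.
Row 11: chart row 3, RS - tile across columns 1-11 and work as-is.

Result:
K K O K P P K K O K P
P K K O K K P K K O K
P / P P K P P / P P K
K O P P P / K O P P P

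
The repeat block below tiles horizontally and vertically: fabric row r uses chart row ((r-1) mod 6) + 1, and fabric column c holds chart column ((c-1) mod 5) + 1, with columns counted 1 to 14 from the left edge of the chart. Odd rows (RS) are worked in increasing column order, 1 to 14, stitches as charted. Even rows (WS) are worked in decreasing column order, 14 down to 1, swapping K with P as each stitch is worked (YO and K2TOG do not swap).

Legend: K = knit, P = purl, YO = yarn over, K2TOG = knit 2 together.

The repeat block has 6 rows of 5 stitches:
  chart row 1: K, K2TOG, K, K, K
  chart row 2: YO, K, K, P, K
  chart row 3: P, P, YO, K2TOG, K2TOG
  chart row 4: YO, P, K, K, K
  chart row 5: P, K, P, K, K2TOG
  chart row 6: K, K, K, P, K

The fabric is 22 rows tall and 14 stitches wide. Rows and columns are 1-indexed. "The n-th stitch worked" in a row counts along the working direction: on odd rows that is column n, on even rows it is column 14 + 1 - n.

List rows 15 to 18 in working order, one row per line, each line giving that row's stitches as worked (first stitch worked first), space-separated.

Row 15: chart row 3, RS - tile across columns 1-14 and work as-is.
Row 16: chart row 4, WS - tiled (columns 1-14): YO P K K K YO P K K K YO P K K; work from column 14 back to 1 with K<->P swapped.
Row 17: chart row 5, RS - tile across columns 1-14 and work as-is.
Row 18: chart row 6, WS - tiled (columns 1-14): K K K P K K K K P K K K K P; work from column 14 back to 1 with K<->P swapped.

Rows as worked:
P P YO K2TOG K2TOG P P YO K2TOG K2TOG P P YO K2TOG
P P K YO P P P K YO P P P K YO
P K P K K2TOG P K P K K2TOG P K P K
K P P P P K P P P P K P P P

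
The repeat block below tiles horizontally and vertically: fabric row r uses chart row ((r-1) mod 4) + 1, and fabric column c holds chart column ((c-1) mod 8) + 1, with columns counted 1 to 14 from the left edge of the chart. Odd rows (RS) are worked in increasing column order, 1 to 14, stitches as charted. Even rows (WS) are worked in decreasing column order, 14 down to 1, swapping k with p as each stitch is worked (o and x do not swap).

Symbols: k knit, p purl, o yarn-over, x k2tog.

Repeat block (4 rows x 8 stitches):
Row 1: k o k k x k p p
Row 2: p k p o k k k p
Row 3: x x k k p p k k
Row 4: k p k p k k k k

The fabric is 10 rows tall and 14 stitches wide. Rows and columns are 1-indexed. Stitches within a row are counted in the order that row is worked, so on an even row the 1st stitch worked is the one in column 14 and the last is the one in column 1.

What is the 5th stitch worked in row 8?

For row 8: chart row = ((8-1) mod 4) + 1 = 4; this is a WS (even) row.
Chart row 4 tiled across columns 1-14: k p k p k k k k k p k p k k
WS: work from column 14 back to column 1 (reverse the tiled row), swapping k<->p (o and x unchanged).
Row 8 as worked: p p k p k p p p p p k p k p
The 5th stitch worked is k.

Stitch:
k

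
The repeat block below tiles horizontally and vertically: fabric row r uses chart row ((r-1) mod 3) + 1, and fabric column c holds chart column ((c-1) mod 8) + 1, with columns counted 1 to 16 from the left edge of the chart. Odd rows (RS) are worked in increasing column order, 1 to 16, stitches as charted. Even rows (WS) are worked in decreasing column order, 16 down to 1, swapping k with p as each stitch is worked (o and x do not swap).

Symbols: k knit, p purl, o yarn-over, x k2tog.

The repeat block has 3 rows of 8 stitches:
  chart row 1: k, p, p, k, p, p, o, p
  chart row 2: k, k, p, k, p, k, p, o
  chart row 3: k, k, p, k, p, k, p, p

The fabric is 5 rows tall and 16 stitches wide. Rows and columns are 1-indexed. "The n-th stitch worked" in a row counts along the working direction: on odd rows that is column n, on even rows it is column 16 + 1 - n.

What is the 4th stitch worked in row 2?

Row 2: (2-1) mod 3 = 1, so use chart row 2. Even row -> WS.
Chart row 2 tiled across columns 1-16: k k p k p k p o k k p k p k p o
WS: work from column 16 back to column 1 (reverse the tiled row), swapping k<->p (o and x unchanged).
Row 2 as worked: o k p k p k p p o k p k p k p p
Counting 4 along the worked row gives k.

Stitch:
k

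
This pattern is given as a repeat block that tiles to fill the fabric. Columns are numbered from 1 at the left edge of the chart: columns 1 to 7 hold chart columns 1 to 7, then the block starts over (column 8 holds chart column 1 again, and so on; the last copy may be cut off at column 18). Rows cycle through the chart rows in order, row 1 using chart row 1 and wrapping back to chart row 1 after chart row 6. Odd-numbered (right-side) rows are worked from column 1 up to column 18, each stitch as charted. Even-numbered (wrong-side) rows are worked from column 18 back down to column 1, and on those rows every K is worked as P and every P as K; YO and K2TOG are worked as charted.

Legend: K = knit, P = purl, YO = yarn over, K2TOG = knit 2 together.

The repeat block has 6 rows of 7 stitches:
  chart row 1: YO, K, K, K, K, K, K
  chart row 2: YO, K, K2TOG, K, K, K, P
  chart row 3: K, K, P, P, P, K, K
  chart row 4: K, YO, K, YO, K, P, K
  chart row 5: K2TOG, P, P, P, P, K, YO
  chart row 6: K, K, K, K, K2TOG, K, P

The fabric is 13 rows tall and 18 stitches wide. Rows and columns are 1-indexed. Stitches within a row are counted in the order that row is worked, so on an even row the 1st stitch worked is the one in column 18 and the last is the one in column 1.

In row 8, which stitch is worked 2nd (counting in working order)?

Row 8: (8-1) mod 6 = 1, so use chart row 2. Even row -> WS.
Chart row 2 tiled across columns 1-18: YO K K2TOG K K K P YO K K2TOG K K K P YO K K2TOG K
WS: work from column 18 back to column 1 (reverse the tiled row), swapping K<->P (YO and K2TOG unchanged).
Row 8 as worked: P K2TOG P YO K P P P K2TOG P YO K P P P K2TOG P YO
The 2nd stitch worked is K2TOG.

Result:
K2TOG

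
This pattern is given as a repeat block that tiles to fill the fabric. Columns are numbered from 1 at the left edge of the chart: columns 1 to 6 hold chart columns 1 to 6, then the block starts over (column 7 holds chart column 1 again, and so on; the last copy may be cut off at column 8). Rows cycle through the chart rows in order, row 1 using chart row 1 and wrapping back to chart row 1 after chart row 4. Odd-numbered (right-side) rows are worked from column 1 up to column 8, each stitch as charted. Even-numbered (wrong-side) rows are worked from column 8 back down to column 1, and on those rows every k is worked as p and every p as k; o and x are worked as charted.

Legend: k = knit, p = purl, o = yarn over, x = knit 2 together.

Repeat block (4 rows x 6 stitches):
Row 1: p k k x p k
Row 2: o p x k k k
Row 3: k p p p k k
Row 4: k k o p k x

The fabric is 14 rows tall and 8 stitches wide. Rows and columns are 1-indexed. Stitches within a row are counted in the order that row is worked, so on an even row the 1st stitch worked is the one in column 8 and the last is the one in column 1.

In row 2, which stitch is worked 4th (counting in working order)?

Row 2 uses chart row ((2-1) mod 4)+1 = 2. Row 2 is even, so WS.
Chart row 2 tiled across columns 1-8: o p x k k k o p
WS row: flip the tiled sequence (start at column 8) and apply k<->p; o and x stay.
Row 2 as worked: k o p p p x k o
Counting 4 along the worked row gives p.

Stitch:
p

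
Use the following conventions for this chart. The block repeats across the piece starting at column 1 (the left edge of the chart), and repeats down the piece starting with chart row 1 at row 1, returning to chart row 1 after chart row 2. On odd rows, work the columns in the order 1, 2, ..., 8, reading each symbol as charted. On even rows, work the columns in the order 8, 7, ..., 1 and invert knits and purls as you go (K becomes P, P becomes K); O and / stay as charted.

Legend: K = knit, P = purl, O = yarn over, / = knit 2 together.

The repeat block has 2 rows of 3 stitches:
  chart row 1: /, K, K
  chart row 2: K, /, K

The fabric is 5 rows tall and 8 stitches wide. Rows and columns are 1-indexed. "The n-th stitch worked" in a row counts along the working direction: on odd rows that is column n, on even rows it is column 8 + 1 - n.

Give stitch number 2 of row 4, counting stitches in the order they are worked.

Result:
P

Derivation:
For row 4: chart row = ((4-1) mod 2) + 1 = 2; this is a WS (even) row.
Chart row 2 tiled across columns 1-8: K / K K / K K /
WS: work from column 8 back to column 1 (reverse the tiled row), swapping K<->P (O and / unchanged).
Row 4 as worked: / P P / P P / P
Stitch 2 in working order -> P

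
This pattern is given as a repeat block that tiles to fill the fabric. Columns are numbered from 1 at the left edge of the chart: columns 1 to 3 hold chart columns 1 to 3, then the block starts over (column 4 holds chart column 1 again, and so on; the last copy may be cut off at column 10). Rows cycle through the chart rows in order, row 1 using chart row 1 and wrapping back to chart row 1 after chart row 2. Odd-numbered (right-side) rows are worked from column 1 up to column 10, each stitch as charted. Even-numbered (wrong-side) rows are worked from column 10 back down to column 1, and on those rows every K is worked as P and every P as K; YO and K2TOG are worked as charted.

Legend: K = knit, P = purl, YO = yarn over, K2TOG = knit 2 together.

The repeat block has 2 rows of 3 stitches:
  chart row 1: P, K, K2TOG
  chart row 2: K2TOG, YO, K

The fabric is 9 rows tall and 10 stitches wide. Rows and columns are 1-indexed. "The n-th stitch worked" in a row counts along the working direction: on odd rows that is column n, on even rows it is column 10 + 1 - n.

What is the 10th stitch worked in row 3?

== STITCH ==
P

Derivation:
Row 3 uses chart row ((3-1) mod 2)+1 = 1. Row 3 is odd, so RS.
Chart row 1 tiled across columns 1-10: P K K2TOG P K K2TOG P K K2TOG P
RS: work column 1 to column 10, symbols as charted — the tiled row is the row as worked.
Counting 10 along the worked row gives P.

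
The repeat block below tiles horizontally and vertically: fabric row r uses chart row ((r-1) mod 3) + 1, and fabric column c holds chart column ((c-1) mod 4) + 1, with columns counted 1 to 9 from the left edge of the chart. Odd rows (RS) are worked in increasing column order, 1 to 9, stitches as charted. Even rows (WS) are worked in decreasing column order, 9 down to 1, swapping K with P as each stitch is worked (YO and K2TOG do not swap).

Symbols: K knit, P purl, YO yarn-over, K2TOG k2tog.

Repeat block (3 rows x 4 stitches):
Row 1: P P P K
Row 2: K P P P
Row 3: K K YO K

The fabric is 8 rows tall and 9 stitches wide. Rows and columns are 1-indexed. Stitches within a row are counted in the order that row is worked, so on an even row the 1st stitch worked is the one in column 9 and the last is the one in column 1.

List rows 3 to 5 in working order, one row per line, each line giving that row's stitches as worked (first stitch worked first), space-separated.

Rows as worked:
K K YO K K K YO K K
K P K K K P K K K
K P P P K P P P K

Derivation:
Row 3: chart row 3, RS - tile across columns 1-9 and work as-is.
Row 4: chart row 1, WS - tiled (columns 1-9): P P P K P P P K P; work from column 9 back to 1 with K<->P swapped.
Row 5: chart row 2, RS - tile across columns 1-9 and work as-is.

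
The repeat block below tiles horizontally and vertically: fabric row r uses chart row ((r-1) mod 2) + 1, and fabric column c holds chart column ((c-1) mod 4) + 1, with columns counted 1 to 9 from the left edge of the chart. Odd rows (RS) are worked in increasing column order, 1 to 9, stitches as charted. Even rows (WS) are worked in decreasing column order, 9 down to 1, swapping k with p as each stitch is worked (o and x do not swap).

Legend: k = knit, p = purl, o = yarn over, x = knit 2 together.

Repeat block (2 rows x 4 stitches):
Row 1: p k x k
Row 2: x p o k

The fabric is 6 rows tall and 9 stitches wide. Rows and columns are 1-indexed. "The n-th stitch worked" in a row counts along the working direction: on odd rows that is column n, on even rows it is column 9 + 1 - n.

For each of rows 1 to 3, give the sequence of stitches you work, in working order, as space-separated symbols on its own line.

Rows as worked:
p k x k p k x k p
x p o k x p o k x
p k x k p k x k p

Derivation:
Row 1: chart row 1, RS - tile across columns 1-9 and work as-is.
Row 2: chart row 2, WS - tiled (columns 1-9): x p o k x p o k x; work from column 9 back to 1 with k<->p swapped.
Row 3: chart row 1, RS - tile across columns 1-9 and work as-is.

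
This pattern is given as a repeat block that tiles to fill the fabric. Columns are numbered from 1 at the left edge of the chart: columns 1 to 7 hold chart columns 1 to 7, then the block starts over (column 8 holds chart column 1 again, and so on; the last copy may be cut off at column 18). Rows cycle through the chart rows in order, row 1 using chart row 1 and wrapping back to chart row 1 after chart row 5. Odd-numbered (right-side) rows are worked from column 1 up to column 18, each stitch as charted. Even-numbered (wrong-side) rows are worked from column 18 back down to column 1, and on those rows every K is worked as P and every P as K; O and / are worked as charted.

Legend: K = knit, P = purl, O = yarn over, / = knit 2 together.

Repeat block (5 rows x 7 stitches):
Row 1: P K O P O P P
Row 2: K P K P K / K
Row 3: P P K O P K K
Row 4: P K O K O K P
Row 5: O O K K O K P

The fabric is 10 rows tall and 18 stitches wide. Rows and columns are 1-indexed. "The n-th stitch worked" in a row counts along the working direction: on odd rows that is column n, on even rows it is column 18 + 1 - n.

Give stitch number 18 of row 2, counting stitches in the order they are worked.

Result:
P

Derivation:
For row 2: chart row = ((2-1) mod 5) + 1 = 2; this is a WS (even) row.
Chart row 2 tiled across columns 1-18: K P K P K / K K P K P K / K K P K P
Wrong side: read the tiled row from column 18 down to 1 and exchange K with P (leave O, /).
Row 2 as worked: K P K P P / P K P K P P / P K P K P
The 18th stitch worked is P.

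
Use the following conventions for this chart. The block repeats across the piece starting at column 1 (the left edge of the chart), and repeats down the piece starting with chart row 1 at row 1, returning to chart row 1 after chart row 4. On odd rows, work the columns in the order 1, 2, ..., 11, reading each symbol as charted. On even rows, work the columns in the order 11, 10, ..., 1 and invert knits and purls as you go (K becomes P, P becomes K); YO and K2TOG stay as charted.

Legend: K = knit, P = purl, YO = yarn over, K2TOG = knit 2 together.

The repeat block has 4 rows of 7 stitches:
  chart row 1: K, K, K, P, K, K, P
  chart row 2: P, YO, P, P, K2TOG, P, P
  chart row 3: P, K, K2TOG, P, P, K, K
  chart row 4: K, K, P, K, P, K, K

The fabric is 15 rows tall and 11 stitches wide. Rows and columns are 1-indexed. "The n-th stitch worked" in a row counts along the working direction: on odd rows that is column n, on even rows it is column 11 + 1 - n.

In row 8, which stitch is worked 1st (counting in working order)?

Row 8 uses chart row ((8-1) mod 4)+1 = 4. Row 8 is even, so WS.
Chart row 4 tiled across columns 1-11: K K P K P K K K K P K
WS row: flip the tiled sequence (start at column 11) and apply K<->P; YO and K2TOG stay.
Row 8 as worked: P K P P P P K P K P P
Stitch 1 in working order -> P

Stitch:
P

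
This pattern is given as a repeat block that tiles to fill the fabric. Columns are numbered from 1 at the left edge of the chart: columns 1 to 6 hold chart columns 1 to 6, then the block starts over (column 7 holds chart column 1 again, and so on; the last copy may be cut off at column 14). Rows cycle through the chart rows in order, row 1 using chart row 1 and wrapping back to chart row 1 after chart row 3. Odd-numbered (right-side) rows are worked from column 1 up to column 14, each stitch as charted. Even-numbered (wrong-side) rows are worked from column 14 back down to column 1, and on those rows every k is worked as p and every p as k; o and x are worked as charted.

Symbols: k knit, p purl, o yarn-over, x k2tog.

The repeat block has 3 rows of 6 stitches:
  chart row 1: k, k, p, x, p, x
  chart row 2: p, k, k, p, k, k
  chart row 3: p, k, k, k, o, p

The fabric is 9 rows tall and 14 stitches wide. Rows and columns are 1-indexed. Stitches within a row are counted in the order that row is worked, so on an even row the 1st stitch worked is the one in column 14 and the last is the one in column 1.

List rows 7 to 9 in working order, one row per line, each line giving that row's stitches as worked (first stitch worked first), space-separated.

Row 7: chart row 1, RS - tile across columns 1-14 and work as-is.
Row 8: chart row 2, WS - tiled (columns 1-14): p k k p k k p k k p k k p k; work from column 14 back to 1 with k<->p swapped.
Row 9: chart row 3, RS - tile across columns 1-14 and work as-is.

== ROWS AS WORKED ==
k k p x p x k k p x p x k k
p k p p k p p k p p k p p k
p k k k o p p k k k o p p k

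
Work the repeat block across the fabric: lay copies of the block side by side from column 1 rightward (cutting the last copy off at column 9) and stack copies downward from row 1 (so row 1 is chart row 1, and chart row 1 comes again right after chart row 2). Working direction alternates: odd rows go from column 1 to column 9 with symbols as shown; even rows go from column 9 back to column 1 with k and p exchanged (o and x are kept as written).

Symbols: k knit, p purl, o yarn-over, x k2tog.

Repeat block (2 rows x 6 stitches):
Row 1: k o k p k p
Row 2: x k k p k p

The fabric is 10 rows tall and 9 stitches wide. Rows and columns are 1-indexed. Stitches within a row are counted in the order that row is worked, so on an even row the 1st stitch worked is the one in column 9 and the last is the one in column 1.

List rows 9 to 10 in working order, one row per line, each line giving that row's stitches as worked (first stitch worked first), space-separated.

Rows as worked:
k o k p k p k o k
p p x k p k p p x

Derivation:
Row 9: chart row 1, RS - tile across columns 1-9 and work as-is.
Row 10: chart row 2, WS - tiled (columns 1-9): x k k p k p x k k; work from column 9 back to 1 with k<->p swapped.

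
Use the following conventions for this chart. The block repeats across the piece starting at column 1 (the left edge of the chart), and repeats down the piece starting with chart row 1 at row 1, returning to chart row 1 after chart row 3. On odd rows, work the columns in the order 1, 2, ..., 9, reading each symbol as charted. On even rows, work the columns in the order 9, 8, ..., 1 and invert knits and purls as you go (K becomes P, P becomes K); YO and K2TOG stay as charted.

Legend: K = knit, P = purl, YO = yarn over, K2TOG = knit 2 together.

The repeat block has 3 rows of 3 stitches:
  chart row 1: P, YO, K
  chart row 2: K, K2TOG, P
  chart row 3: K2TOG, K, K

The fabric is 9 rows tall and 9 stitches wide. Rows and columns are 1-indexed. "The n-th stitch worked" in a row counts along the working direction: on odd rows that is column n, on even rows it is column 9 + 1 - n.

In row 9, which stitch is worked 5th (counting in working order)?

Row 9 uses chart row ((9-1) mod 3)+1 = 3. Row 9 is odd, so RS.
Chart row 3 tiled across columns 1-9: K2TOG K K K2TOG K K K2TOG K K
Right side: take the tiled row as-is (worked left to right from column 1).
Counting 5 along the worked row gives K.

Stitch:
K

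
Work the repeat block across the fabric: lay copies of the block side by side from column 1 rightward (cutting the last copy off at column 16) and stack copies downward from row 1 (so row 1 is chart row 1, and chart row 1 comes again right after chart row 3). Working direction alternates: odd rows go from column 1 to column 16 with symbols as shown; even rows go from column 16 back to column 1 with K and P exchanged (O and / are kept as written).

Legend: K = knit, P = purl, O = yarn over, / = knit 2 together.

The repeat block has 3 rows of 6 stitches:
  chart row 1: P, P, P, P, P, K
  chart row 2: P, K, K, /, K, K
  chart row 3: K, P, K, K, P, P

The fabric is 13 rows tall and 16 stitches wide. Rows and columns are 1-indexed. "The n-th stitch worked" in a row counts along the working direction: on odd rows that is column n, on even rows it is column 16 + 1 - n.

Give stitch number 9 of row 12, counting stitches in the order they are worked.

Stitch:
K

Derivation:
Row 12 uses chart row ((12-1) mod 3)+1 = 3. Row 12 is even, so WS.
Chart row 3 tiled across columns 1-16: K P K K P P K P K K P P K P K K
Wrong side: read the tiled row from column 16 down to 1 and exchange K with P (leave O, /).
Row 12 as worked: P P K P K K P P K P K K P P K P
Counting 9 along the worked row gives K.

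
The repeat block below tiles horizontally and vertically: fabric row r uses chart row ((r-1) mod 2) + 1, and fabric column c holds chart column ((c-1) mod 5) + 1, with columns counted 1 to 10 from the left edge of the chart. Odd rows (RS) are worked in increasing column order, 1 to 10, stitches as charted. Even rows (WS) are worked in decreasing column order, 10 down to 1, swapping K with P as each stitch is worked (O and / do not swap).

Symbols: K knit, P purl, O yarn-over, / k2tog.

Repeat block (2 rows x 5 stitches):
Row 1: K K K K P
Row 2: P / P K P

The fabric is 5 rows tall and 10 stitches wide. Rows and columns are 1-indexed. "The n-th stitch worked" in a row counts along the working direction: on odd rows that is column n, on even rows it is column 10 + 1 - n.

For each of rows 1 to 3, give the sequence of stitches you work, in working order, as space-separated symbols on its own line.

Row 1: chart row 1, RS - tile across columns 1-10 and work as-is.
Row 2: chart row 2, WS - tiled (columns 1-10): P / P K P P / P K P; work from column 10 back to 1 with K<->P swapped.
Row 3: chart row 1, RS - tile across columns 1-10 and work as-is.

== ROWS AS WORKED ==
K K K K P K K K K P
K P K / K K P K / K
K K K K P K K K K P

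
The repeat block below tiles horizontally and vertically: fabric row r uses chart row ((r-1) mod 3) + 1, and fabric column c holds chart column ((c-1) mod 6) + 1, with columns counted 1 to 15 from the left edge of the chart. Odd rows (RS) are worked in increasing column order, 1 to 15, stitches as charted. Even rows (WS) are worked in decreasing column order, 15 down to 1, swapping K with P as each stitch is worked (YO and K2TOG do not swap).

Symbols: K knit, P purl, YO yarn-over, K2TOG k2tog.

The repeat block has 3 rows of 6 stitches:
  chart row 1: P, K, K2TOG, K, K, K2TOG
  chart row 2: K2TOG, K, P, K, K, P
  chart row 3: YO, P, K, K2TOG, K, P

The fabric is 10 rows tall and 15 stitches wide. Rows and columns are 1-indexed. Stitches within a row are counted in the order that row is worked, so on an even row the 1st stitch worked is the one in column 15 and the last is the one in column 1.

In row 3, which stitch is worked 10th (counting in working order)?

Row 3: (3-1) mod 3 = 2, so use chart row 3. Odd row -> RS.
Chart row 3 tiled across columns 1-15: YO P K K2TOG K P YO P K K2TOG K P YO P K
RS row: no reversal, no swap; stitch n worked = column n.
The 10th stitch worked is K2TOG.

== STITCH ==
K2TOG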